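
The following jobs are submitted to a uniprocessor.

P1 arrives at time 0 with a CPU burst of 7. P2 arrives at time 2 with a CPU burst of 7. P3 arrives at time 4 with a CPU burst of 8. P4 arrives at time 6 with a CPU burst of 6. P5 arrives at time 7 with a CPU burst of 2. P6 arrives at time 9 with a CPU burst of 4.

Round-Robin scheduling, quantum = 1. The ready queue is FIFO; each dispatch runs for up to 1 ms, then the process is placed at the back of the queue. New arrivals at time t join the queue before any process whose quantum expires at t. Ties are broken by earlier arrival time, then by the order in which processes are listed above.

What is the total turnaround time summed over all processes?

Timeline: | P1 0-2 | P2 2-3 | P1 3-4 | P2 4-5 | P3 5-6 | P1 6-7 | P2 7-8 | P4 8-9 | P3 9-10 | P5 10-11 | P1 11-12 | P2 12-13 | P6 13-14 | P4 14-15 | P3 15-16 | P5 16-17 | P1 17-18 | P2 18-19 | P6 19-20 | P4 20-21 | P3 21-22 | P1 22-23 | P2 23-24 | P6 24-25 | P4 25-26 | P3 26-27 | P2 27-28 | P6 28-29 | P4 29-30 | P3 30-31 | P4 31-32 | P3 32-34 |
Completion: P1=23  P2=28  P3=34  P4=32  P5=17  P6=29
Turnaround (C−A): P1=23  P2=26  P3=30  P4=26  P5=10  P6=20
Turnaround = completion − arrival: P1=23, P2=26, P3=30, P4=26, P5=10, P6=20
Total turnaround = 23 + 26 + 30 + 26 + 10 + 20 = 135

135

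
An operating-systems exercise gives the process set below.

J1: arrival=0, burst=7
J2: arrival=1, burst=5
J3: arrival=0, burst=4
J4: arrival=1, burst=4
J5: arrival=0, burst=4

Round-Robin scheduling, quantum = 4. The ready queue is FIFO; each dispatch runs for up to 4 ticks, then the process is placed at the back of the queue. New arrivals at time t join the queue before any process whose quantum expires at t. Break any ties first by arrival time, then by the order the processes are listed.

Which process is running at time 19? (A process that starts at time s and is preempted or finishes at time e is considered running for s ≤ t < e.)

J4

Schedule: | J1 0-4 | J3 4-8 | J5 8-12 | J2 12-16 | J4 16-20 | J1 20-23 | J2 23-24 |
Completion: J1=23  J2=24  J3=8  J4=20  J5=12
Turnaround (C−A): J1=23  J2=23  J3=8  J4=19  J5=12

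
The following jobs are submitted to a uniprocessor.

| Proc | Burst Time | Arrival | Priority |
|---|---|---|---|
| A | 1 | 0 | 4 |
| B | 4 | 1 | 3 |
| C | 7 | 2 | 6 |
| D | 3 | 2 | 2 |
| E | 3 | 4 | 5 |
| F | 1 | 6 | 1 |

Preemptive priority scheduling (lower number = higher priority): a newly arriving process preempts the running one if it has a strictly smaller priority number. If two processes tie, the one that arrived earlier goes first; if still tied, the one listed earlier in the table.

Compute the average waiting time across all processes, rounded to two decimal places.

Timeline: | A 0-1 | B 1-2 | D 2-5 | B 5-6 | F 6-7 | B 7-9 | E 9-12 | C 12-19 |
Completion: A=1  B=9  C=19  D=5  E=12  F=7
Waiting times: A=0, B=4, C=10, D=0, E=5, F=0
Average waiting = (0+4+10+0+5+0) / 6 = 19/6 = 3.17

3.17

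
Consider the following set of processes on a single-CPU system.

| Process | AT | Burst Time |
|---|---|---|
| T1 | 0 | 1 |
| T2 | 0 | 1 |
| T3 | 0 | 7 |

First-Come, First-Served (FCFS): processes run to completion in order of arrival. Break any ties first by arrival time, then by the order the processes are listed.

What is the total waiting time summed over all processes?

3

Gantt: | T1 0-1 | T2 1-2 | T3 2-9 |
Completion: T1=1  T2=2  T3=9
Waiting = turnaround − burst: T1=0, T2=1, T3=2
Total waiting = 0 + 1 + 2 = 3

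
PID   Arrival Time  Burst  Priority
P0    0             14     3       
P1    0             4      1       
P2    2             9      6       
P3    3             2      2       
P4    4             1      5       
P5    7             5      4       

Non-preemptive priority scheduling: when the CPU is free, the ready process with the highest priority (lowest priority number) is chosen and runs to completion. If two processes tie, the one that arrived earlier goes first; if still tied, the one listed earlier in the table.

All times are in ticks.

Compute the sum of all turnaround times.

100

Schedule: | P1 0-4 | P3 4-6 | P0 6-20 | P5 20-25 | P4 25-26 | P2 26-35 |
Completion: P0=20  P1=4  P2=35  P3=6  P4=26  P5=25
Turnaround (C−A): P0=20  P1=4  P2=33  P3=3  P4=22  P5=18
Turnaround = completion − arrival: P0=20, P1=4, P2=33, P3=3, P4=22, P5=18
Total turnaround = 20 + 4 + 33 + 3 + 22 + 18 = 100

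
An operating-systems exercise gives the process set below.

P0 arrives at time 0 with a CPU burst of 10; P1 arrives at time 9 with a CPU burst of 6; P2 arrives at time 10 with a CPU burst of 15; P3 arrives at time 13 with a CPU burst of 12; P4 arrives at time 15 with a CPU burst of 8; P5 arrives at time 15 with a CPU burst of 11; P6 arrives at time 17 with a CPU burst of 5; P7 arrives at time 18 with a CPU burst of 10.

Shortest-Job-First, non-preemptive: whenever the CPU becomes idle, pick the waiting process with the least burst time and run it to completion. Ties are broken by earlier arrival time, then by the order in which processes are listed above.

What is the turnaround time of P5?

35

Schedule: | P0 0-10 | P1 10-16 | P4 16-24 | P6 24-29 | P7 29-39 | P5 39-50 | P3 50-62 | P2 62-77 |
Completion: P0=10  P1=16  P2=77  P3=62  P4=24  P5=50  P6=29  P7=39
Turnaround(P5) = completion − arrival = 50 − 15 = 35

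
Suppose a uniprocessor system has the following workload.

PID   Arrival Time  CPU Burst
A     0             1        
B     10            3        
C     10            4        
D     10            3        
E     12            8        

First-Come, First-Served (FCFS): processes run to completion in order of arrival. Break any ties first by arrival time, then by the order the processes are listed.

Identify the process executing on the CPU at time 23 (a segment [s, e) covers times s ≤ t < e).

E

Gantt: | A 0-1 | idle 1-10 | B 10-13 | C 13-17 | D 17-20 | E 20-28 |
Completion: A=1  B=13  C=17  D=20  E=28
Turnaround (C−A): A=1  B=3  C=7  D=10  E=16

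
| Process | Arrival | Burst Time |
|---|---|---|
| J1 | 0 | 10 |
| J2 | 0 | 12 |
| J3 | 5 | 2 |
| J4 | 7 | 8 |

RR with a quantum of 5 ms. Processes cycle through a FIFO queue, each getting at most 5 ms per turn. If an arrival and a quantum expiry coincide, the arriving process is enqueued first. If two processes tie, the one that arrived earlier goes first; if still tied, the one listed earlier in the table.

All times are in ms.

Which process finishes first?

Timeline: | J1 0-5 | J2 5-10 | J3 10-12 | J1 12-17 | J4 17-22 | J2 22-27 | J4 27-30 | J2 30-32 |
Completion: J1=17  J2=32  J3=12  J4=30
Finish order: J3 → J1 → J4 → J2

J3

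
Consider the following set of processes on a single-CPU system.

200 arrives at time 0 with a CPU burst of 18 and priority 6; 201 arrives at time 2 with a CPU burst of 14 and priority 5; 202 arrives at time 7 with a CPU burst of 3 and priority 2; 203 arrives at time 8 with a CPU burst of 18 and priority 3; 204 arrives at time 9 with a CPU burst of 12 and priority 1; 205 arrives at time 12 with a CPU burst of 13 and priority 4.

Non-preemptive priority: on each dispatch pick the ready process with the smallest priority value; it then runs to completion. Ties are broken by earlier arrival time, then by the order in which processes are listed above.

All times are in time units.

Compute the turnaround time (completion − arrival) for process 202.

26

Gantt: | 200 0-18 | 204 18-30 | 202 30-33 | 203 33-51 | 205 51-64 | 201 64-78 |
Completion: 200=18  201=78  202=33  203=51  204=30  205=64
Turnaround (C−A): 200=18  201=76  202=26  203=43  204=21  205=52
Turnaround(202) = completion − arrival = 33 − 7 = 26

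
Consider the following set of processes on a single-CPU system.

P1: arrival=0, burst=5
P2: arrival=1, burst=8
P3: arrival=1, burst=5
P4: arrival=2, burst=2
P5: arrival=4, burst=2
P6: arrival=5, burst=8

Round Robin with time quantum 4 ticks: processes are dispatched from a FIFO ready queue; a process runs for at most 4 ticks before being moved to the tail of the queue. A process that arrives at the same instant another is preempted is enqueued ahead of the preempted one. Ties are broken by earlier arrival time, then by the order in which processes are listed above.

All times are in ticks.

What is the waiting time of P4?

10

Timeline: | P1 0-4 | P2 4-8 | P3 8-12 | P4 12-14 | P5 14-16 | P1 16-17 | P6 17-21 | P2 21-25 | P3 25-26 | P6 26-30 |
Completion: P1=17  P2=25  P3=26  P4=14  P5=16  P6=30
Waiting(P4) = turnaround − burst = 12 − 2 = 10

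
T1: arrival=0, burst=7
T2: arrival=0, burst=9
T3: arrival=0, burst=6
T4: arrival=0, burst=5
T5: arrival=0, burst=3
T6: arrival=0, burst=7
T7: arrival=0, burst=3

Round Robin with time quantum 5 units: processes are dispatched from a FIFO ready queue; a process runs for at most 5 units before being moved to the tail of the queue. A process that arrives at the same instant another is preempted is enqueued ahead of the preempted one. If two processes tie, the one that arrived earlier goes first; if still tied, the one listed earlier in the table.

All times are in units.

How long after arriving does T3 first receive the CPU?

10

Schedule: | T1 0-5 | T2 5-10 | T3 10-15 | T4 15-20 | T5 20-23 | T6 23-28 | T7 28-31 | T1 31-33 | T2 33-37 | T3 37-38 | T6 38-40 |
Completion: T1=33  T2=37  T3=38  T4=20  T5=23  T6=40  T7=31
Response(T3) = first start − arrival = 10 − 0 = 10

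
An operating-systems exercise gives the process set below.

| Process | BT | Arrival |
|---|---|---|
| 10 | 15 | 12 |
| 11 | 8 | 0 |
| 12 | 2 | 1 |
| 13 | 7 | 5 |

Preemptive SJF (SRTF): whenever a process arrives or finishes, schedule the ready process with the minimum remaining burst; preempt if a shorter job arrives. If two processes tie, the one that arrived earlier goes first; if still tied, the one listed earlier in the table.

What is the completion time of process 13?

17

Schedule: | 11 0-1 | 12 1-3 | 11 3-10 | 13 10-17 | 10 17-32 |
Completion: 10=32  11=10  12=3  13=17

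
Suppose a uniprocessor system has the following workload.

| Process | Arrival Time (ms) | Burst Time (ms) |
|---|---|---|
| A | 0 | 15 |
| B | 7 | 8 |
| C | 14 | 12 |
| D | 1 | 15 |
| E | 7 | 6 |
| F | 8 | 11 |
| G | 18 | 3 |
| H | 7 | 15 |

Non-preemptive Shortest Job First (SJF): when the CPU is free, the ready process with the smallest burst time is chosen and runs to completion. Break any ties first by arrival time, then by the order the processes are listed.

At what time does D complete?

70

Gantt: | A 0-15 | E 15-21 | G 21-24 | B 24-32 | F 32-43 | C 43-55 | D 55-70 | H 70-85 |
Completion: A=15  B=32  C=55  D=70  E=21  F=43  G=24  H=85
Turnaround (C−A): A=15  B=25  C=41  D=69  E=14  F=35  G=6  H=78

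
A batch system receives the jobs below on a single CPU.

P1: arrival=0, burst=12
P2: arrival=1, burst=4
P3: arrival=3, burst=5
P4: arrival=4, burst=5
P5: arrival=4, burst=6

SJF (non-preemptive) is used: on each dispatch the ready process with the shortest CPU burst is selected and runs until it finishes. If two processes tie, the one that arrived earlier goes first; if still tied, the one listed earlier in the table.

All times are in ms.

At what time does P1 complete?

12

Schedule: | P1 0-12 | P2 12-16 | P3 16-21 | P4 21-26 | P5 26-32 |
Completion: P1=12  P2=16  P3=21  P4=26  P5=32
Turnaround (C−A): P1=12  P2=15  P3=18  P4=22  P5=28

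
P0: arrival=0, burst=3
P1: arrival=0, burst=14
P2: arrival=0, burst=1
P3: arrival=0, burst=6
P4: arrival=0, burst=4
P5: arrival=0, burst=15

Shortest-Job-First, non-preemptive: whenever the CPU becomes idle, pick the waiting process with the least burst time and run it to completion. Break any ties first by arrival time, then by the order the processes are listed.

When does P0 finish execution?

Schedule: | P2 0-1 | P0 1-4 | P4 4-8 | P3 8-14 | P1 14-28 | P5 28-43 |
Completion: P0=4  P1=28  P2=1  P3=14  P4=8  P5=43
Turnaround (C−A): P0=4  P1=28  P2=1  P3=14  P4=8  P5=43

4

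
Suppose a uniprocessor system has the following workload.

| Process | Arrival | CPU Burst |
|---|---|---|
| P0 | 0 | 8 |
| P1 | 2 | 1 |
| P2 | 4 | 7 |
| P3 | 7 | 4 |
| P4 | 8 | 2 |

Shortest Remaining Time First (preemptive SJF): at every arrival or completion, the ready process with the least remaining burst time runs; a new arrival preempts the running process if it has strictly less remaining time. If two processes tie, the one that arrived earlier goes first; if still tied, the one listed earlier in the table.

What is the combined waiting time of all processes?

Timeline: | P0 0-2 | P1 2-3 | P0 3-9 | P4 9-11 | P3 11-15 | P2 15-22 |
Completion: P0=9  P1=3  P2=22  P3=15  P4=11
Turnaround (C−A): P0=9  P1=1  P2=18  P3=8  P4=3
Waiting = turnaround − burst: P0=1, P1=0, P2=11, P3=4, P4=1
Total waiting = 1 + 0 + 11 + 4 + 1 = 17

17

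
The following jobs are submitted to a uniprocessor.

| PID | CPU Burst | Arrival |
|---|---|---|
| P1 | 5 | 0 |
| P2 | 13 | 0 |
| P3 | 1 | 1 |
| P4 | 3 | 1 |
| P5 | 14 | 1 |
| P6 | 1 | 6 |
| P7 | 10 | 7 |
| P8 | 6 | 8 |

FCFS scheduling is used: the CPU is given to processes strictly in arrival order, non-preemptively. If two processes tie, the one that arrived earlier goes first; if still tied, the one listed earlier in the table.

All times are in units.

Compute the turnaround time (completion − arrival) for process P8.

Gantt: | P1 0-5 | P2 5-18 | P3 18-19 | P4 19-22 | P5 22-36 | P6 36-37 | P7 37-47 | P8 47-53 |
Completion: P1=5  P2=18  P3=19  P4=22  P5=36  P6=37  P7=47  P8=53
Turnaround(P8) = completion − arrival = 53 − 8 = 45

45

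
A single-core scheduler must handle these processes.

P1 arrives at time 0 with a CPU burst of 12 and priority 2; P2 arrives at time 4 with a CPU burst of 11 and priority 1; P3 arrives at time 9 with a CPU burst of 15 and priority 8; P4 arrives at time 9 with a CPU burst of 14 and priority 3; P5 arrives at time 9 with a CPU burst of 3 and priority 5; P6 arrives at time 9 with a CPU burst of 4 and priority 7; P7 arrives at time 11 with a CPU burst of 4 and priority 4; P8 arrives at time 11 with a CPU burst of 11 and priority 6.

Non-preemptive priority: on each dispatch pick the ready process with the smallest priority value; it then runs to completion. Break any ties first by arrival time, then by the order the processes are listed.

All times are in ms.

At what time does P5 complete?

44

Schedule: | P1 0-12 | P2 12-23 | P4 23-37 | P7 37-41 | P5 41-44 | P8 44-55 | P6 55-59 | P3 59-74 |
Completion: P1=12  P2=23  P3=74  P4=37  P5=44  P6=59  P7=41  P8=55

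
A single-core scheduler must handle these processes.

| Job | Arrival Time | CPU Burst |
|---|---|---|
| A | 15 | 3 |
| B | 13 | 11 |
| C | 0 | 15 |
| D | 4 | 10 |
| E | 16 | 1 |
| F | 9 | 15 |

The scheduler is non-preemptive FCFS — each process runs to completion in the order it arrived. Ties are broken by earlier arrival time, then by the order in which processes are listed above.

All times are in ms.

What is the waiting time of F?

16

Gantt: | C 0-15 | D 15-25 | F 25-40 | B 40-51 | A 51-54 | E 54-55 |
Completion: A=54  B=51  C=15  D=25  E=55  F=40
Turnaround (C−A): A=39  B=38  C=15  D=21  E=39  F=31
Waiting(F) = turnaround − burst = 31 − 15 = 16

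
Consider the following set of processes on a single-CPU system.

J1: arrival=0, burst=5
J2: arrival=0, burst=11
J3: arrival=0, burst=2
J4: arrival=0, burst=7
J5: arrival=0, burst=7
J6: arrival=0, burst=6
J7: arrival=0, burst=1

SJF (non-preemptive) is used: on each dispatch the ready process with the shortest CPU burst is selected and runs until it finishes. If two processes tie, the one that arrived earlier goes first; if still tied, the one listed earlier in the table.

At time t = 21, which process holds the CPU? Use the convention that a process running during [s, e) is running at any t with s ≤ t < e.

J5

Timeline: | J7 0-1 | J3 1-3 | J1 3-8 | J6 8-14 | J4 14-21 | J5 21-28 | J2 28-39 |
Completion: J1=8  J2=39  J3=3  J4=21  J5=28  J6=14  J7=1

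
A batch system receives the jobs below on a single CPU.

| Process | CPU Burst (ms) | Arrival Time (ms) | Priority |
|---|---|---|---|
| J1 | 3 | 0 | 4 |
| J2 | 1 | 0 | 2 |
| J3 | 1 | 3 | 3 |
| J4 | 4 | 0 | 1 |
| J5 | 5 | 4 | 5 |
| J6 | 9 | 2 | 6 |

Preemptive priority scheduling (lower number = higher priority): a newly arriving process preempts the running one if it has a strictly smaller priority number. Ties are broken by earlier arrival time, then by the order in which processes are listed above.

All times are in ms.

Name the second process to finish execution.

Timeline: | J4 0-4 | J2 4-5 | J3 5-6 | J1 6-9 | J5 9-14 | J6 14-23 |
Completion: J1=9  J2=5  J3=6  J4=4  J5=14  J6=23
Turnaround (C−A): J1=9  J2=5  J3=3  J4=4  J5=10  J6=21
Finish order: J4 → J2 → J3 → J1 → J5 → J6

J2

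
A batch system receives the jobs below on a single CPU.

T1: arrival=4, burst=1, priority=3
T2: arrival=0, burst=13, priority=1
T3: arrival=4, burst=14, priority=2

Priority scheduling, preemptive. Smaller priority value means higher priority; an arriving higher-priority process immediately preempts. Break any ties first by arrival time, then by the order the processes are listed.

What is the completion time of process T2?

13

Timeline: | T2 0-13 | T3 13-27 | T1 27-28 |
Completion: T1=28  T2=13  T3=27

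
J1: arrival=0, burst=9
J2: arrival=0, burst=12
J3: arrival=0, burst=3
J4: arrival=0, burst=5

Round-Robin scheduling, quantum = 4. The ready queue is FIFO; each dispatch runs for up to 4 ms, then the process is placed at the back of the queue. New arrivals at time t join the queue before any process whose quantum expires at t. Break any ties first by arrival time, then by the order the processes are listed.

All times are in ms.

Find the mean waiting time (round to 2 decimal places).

15.00

Schedule: | J1 0-4 | J2 4-8 | J3 8-11 | J4 11-15 | J1 15-19 | J2 19-23 | J4 23-24 | J1 24-25 | J2 25-29 |
Completion: J1=25  J2=29  J3=11  J4=24
Waiting times: J1=16, J2=17, J3=8, J4=19
Average waiting = (16+17+8+19) / 4 = 60/4 = 15.00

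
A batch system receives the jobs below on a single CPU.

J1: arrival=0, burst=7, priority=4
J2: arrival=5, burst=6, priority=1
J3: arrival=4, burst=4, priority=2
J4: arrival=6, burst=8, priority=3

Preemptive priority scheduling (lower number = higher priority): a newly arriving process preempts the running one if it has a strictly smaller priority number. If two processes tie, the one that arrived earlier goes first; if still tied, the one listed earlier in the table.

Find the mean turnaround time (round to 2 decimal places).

Timeline: | J1 0-4 | J3 4-5 | J2 5-11 | J3 11-14 | J4 14-22 | J1 22-25 |
Completion: J1=25  J2=11  J3=14  J4=22
Turnaround (C−A): J1=25  J2=6  J3=10  J4=16
Turnaround times: J1=25, J2=6, J3=10, J4=16
Average turnaround = (25+6+10+16) / 4 = 57/4 = 14.25

14.25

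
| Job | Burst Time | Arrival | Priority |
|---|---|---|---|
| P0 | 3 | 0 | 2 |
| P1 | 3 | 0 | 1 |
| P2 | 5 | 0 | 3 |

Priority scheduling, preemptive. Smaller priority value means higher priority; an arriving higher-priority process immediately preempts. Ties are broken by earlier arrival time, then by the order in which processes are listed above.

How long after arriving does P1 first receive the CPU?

Gantt: | P1 0-3 | P0 3-6 | P2 6-11 |
Completion: P0=6  P1=3  P2=11
Turnaround (C−A): P0=6  P1=3  P2=11
Response(P1) = first start − arrival = 0 − 0 = 0

0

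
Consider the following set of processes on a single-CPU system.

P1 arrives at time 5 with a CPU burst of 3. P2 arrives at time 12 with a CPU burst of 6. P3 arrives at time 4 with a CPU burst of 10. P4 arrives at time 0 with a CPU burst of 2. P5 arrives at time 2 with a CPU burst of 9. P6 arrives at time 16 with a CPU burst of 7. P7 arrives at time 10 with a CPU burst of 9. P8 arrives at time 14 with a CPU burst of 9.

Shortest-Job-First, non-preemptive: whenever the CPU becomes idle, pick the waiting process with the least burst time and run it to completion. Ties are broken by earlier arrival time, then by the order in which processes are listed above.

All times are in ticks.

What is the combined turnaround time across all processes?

147

Timeline: | P4 0-2 | P5 2-11 | P1 11-14 | P2 14-20 | P6 20-27 | P7 27-36 | P8 36-45 | P3 45-55 |
Completion: P1=14  P2=20  P3=55  P4=2  P5=11  P6=27  P7=36  P8=45
Turnaround = completion − arrival: P1=9, P2=8, P3=51, P4=2, P5=9, P6=11, P7=26, P8=31
Total turnaround = 9 + 8 + 51 + 2 + 9 + 11 + 26 + 31 = 147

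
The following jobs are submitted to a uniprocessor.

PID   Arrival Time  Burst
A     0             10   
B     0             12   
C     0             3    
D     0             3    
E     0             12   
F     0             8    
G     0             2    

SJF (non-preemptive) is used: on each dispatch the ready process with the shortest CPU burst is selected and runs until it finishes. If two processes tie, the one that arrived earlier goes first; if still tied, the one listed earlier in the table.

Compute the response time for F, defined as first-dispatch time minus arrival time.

Gantt: | G 0-2 | C 2-5 | D 5-8 | F 8-16 | A 16-26 | B 26-38 | E 38-50 |
Completion: A=26  B=38  C=5  D=8  E=50  F=16  G=2
Turnaround (C−A): A=26  B=38  C=5  D=8  E=50  F=16  G=2
Response(F) = first start − arrival = 8 − 0 = 8

8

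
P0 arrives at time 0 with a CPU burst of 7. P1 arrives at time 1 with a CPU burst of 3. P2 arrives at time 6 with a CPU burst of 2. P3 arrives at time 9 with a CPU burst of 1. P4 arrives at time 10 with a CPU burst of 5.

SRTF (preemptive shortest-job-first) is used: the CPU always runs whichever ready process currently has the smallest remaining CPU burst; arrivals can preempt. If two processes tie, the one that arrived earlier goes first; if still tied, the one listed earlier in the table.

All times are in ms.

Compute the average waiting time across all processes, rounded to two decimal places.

Schedule: | P0 0-1 | P1 1-4 | P0 4-6 | P2 6-8 | P0 8-9 | P3 9-10 | P0 10-13 | P4 13-18 |
Completion: P0=13  P1=4  P2=8  P3=10  P4=18
Waiting times: P0=6, P1=0, P2=0, P3=0, P4=3
Average waiting = (6+0+0+0+3) / 5 = 9/5 = 1.80

1.80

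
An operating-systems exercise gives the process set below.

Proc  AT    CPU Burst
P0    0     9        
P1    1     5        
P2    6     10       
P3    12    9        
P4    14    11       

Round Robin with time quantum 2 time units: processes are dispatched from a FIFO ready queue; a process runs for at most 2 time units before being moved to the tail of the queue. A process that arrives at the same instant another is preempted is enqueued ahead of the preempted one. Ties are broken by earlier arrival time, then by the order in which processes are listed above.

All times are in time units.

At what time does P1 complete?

Gantt: | P0 0-2 | P1 2-4 | P0 4-6 | P1 6-8 | P2 8-10 | P0 10-12 | P1 12-13 | P2 13-15 | P3 15-17 | P0 17-19 | P4 19-21 | P2 21-23 | P3 23-25 | P0 25-26 | P4 26-28 | P2 28-30 | P3 30-32 | P4 32-34 | P2 34-36 | P3 36-38 | P4 38-40 | P3 40-41 | P4 41-44 |
Completion: P0=26  P1=13  P2=36  P3=41  P4=44

13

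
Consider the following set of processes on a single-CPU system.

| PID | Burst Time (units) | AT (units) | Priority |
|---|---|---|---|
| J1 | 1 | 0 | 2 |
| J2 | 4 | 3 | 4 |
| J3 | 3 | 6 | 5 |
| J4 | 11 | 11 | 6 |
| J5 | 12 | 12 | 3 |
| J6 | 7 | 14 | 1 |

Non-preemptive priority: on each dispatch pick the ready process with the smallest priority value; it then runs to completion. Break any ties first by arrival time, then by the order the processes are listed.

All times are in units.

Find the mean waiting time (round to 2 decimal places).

4.33

Timeline: | J1 0-1 | idle 1-3 | J2 3-7 | J3 7-10 | idle 10-11 | J4 11-22 | J6 22-29 | J5 29-41 |
Completion: J1=1  J2=7  J3=10  J4=22  J5=41  J6=29
Turnaround (C−A): J1=1  J2=4  J3=4  J4=11  J5=29  J6=15
Waiting times: J1=0, J2=0, J3=1, J4=0, J5=17, J6=8
Average waiting = (0+0+1+0+17+8) / 6 = 26/6 = 4.33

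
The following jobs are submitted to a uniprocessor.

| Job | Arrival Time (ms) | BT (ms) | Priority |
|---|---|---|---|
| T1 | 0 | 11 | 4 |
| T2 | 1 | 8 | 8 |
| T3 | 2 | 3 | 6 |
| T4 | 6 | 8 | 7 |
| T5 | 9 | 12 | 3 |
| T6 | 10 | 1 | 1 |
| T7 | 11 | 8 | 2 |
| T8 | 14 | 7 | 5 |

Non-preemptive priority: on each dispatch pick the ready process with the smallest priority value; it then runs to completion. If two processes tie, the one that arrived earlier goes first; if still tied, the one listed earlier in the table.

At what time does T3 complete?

42

Schedule: | T1 0-11 | T6 11-12 | T7 12-20 | T5 20-32 | T8 32-39 | T3 39-42 | T4 42-50 | T2 50-58 |
Completion: T1=11  T2=58  T3=42  T4=50  T5=32  T6=12  T7=20  T8=39
Turnaround (C−A): T1=11  T2=57  T3=40  T4=44  T5=23  T6=2  T7=9  T8=25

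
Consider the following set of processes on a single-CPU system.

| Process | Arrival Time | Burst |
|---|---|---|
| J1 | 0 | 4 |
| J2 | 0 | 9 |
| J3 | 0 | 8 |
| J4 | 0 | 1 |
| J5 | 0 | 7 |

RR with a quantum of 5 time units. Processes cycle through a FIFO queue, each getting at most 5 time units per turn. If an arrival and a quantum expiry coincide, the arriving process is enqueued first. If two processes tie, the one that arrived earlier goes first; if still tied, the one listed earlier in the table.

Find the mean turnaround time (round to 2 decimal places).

19.80

Timeline: | J1 0-4 | J2 4-9 | J3 9-14 | J4 14-15 | J5 15-20 | J2 20-24 | J3 24-27 | J5 27-29 |
Completion: J1=4  J2=24  J3=27  J4=15  J5=29
Turnaround times: J1=4, J2=24, J3=27, J4=15, J5=29
Average turnaround = (4+24+27+15+29) / 5 = 99/5 = 19.80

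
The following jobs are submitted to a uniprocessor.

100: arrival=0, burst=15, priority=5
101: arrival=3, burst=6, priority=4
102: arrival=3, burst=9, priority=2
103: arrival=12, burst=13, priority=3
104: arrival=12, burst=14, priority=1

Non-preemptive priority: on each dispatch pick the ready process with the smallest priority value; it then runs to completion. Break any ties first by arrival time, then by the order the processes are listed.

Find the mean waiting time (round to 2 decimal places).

Timeline: | 100 0-15 | 104 15-29 | 102 29-38 | 103 38-51 | 101 51-57 |
Completion: 100=15  101=57  102=38  103=51  104=29
Turnaround (C−A): 100=15  101=54  102=35  103=39  104=17
Waiting times: 100=0, 101=48, 102=26, 103=26, 104=3
Average waiting = (0+48+26+26+3) / 5 = 103/5 = 20.60

20.60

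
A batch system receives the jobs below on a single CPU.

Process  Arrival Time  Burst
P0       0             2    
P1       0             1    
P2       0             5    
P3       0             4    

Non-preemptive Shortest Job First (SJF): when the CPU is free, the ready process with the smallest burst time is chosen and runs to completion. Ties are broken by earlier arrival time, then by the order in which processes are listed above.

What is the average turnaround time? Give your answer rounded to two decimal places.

5.75

Gantt: | P1 0-1 | P0 1-3 | P3 3-7 | P2 7-12 |
Completion: P0=3  P1=1  P2=12  P3=7
Turnaround (C−A): P0=3  P1=1  P2=12  P3=7
Turnaround times: P0=3, P1=1, P2=12, P3=7
Average turnaround = (3+1+12+7) / 4 = 23/4 = 5.75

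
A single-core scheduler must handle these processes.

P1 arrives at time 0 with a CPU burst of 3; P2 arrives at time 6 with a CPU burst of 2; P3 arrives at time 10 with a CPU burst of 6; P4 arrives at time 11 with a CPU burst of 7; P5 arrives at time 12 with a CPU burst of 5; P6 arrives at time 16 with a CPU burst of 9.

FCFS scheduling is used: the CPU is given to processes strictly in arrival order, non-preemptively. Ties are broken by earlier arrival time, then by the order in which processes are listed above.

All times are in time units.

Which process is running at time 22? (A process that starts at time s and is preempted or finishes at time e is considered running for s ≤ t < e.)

P4

Schedule: | P1 0-3 | idle 3-6 | P2 6-8 | idle 8-10 | P3 10-16 | P4 16-23 | P5 23-28 | P6 28-37 |
Completion: P1=3  P2=8  P3=16  P4=23  P5=28  P6=37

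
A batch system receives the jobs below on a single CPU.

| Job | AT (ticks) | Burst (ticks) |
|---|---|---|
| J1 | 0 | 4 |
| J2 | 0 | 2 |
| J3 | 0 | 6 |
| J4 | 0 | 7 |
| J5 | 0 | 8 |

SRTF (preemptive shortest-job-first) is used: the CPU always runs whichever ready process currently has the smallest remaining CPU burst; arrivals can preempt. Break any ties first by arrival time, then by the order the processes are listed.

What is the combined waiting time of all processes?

39

Gantt: | J2 0-2 | J1 2-6 | J3 6-12 | J4 12-19 | J5 19-27 |
Completion: J1=6  J2=2  J3=12  J4=19  J5=27
Waiting = turnaround − burst: J1=2, J2=0, J3=6, J4=12, J5=19
Total waiting = 2 + 0 + 6 + 12 + 19 = 39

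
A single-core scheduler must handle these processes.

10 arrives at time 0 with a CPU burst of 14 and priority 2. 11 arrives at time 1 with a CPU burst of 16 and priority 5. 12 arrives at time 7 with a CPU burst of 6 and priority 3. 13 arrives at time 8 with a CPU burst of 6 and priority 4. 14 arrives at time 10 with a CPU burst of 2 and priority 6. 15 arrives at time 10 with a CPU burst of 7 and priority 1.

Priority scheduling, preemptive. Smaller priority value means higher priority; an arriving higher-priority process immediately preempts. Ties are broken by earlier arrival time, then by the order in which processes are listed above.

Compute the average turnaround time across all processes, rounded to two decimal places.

27.00

Gantt: | 10 0-10 | 15 10-17 | 10 17-21 | 12 21-27 | 13 27-33 | 11 33-49 | 14 49-51 |
Completion: 10=21  11=49  12=27  13=33  14=51  15=17
Turnaround (C−A): 10=21  11=48  12=20  13=25  14=41  15=7
Turnaround times: 10=21, 11=48, 12=20, 13=25, 14=41, 15=7
Average turnaround = (21+48+20+25+41+7) / 6 = 162/6 = 27.00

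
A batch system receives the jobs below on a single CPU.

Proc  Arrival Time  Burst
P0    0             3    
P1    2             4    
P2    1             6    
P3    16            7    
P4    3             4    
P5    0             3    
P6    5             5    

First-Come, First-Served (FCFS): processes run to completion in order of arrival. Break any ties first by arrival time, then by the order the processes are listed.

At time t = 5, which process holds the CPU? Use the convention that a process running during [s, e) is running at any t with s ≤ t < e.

Gantt: | P0 0-3 | P5 3-6 | P2 6-12 | P1 12-16 | P4 16-20 | P6 20-25 | P3 25-32 |
Completion: P0=3  P1=16  P2=12  P3=32  P4=20  P5=6  P6=25

P5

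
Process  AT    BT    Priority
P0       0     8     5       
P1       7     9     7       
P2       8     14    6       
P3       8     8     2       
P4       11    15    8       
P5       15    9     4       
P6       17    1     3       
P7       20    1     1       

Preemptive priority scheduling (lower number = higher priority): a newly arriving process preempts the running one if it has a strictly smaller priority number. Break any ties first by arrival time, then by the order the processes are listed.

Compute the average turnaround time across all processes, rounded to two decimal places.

Gantt: | P0 0-8 | P3 8-16 | P5 16-17 | P6 17-18 | P5 18-20 | P7 20-21 | P5 21-27 | P2 27-41 | P1 41-50 | P4 50-65 |
Completion: P0=8  P1=50  P2=41  P3=16  P4=65  P5=27  P6=18  P7=21
Turnaround times: P0=8, P1=43, P2=33, P3=8, P4=54, P5=12, P6=1, P7=1
Average turnaround = (8+43+33+8+54+12+1+1) / 8 = 160/8 = 20.00

20.00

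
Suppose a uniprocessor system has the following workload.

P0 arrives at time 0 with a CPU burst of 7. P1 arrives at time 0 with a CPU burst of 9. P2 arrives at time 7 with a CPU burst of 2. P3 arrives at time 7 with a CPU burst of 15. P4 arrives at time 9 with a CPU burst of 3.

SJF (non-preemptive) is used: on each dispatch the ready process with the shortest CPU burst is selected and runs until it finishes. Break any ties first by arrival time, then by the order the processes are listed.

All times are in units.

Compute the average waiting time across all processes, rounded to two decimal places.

Gantt: | P0 0-7 | P2 7-9 | P4 9-12 | P1 12-21 | P3 21-36 |
Completion: P0=7  P1=21  P2=9  P3=36  P4=12
Turnaround (C−A): P0=7  P1=21  P2=2  P3=29  P4=3
Waiting times: P0=0, P1=12, P2=0, P3=14, P4=0
Average waiting = (0+12+0+14+0) / 5 = 26/5 = 5.20

5.20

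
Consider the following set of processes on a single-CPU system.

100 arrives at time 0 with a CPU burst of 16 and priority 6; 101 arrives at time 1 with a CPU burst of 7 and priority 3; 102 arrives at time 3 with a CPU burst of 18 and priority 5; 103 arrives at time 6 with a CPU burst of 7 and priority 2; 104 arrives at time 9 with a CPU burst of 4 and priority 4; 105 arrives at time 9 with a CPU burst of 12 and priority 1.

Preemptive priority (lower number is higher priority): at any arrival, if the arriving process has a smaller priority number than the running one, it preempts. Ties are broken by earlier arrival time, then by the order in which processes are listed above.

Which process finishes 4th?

104

Timeline: | 100 0-1 | 101 1-6 | 103 6-9 | 105 9-21 | 103 21-25 | 101 25-27 | 104 27-31 | 102 31-49 | 100 49-64 |
Completion: 100=64  101=27  102=49  103=25  104=31  105=21
Turnaround (C−A): 100=64  101=26  102=46  103=19  104=22  105=12
Finish order: 105 → 103 → 101 → 104 → 102 → 100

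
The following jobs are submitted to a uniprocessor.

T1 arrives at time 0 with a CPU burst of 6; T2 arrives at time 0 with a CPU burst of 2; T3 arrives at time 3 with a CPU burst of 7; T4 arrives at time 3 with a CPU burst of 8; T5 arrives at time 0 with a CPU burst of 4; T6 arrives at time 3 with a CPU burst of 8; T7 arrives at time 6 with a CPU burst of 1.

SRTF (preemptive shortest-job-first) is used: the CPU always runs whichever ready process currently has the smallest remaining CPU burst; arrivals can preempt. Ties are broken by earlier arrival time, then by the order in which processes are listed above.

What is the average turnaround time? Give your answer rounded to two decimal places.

13.86

Timeline: | T2 0-2 | T5 2-6 | T7 6-7 | T1 7-13 | T3 13-20 | T4 20-28 | T6 28-36 |
Completion: T1=13  T2=2  T3=20  T4=28  T5=6  T6=36  T7=7
Turnaround times: T1=13, T2=2, T3=17, T4=25, T5=6, T6=33, T7=1
Average turnaround = (13+2+17+25+6+33+1) / 7 = 97/7 = 13.86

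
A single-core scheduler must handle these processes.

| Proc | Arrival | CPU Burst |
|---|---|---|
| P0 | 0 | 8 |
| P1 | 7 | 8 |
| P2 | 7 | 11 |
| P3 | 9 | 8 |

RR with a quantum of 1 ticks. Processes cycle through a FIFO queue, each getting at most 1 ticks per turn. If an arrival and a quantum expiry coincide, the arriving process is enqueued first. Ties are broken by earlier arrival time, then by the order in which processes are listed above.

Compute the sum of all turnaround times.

83

Schedule: | P0 0-7 | P1 7-8 | P2 8-9 | P0 9-10 | P1 10-11 | P3 11-12 | P2 12-13 | P1 13-14 | P3 14-15 | P2 15-16 | P1 16-17 | P3 17-18 | P2 18-19 | P1 19-20 | P3 20-21 | P2 21-22 | P1 22-23 | P3 23-24 | P2 24-25 | P1 25-26 | P3 26-27 | P2 27-28 | P1 28-29 | P3 29-30 | P2 30-31 | P3 31-32 | P2 32-35 |
Completion: P0=10  P1=29  P2=35  P3=32
Turnaround = completion − arrival: P0=10, P1=22, P2=28, P3=23
Total turnaround = 10 + 22 + 28 + 23 = 83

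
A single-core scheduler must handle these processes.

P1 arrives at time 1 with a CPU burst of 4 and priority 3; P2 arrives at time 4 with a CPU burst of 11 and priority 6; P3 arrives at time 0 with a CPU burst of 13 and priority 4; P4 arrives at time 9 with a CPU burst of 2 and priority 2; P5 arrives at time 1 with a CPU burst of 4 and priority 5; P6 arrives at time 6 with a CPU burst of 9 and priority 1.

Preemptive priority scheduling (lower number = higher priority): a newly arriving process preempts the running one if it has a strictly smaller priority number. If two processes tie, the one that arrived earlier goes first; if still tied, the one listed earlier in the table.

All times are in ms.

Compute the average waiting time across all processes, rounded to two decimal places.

Schedule: | P3 0-1 | P1 1-5 | P3 5-6 | P6 6-15 | P4 15-17 | P3 17-28 | P5 28-32 | P2 32-43 |
Completion: P1=5  P2=43  P3=28  P4=17  P5=32  P6=15
Turnaround (C−A): P1=4  P2=39  P3=28  P4=8  P5=31  P6=9
Waiting times: P1=0, P2=28, P3=15, P4=6, P5=27, P6=0
Average waiting = (0+28+15+6+27+0) / 6 = 76/6 = 12.67

12.67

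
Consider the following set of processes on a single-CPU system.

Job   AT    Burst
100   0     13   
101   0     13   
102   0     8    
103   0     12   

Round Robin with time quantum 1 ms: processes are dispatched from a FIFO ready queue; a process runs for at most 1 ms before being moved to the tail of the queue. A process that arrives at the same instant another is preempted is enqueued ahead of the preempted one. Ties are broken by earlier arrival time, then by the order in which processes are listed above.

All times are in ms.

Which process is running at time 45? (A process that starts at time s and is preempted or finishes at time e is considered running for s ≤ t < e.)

Timeline: | 100 0-1 | 101 1-2 | 102 2-3 | 103 3-4 | 100 4-5 | 101 5-6 | 102 6-7 | 103 7-8 | 100 8-9 | 101 9-10 | 102 10-11 | 103 11-12 | 100 12-13 | 101 13-14 | 102 14-15 | 103 15-16 | 100 16-17 | 101 17-18 | 102 18-19 | 103 19-20 | 100 20-21 | 101 21-22 | 102 22-23 | 103 23-24 | 100 24-25 | 101 25-26 | 102 26-27 | 103 27-28 | 100 28-29 | 101 29-30 | 102 30-31 | 103 31-32 | 100 32-33 | 101 33-34 | 103 34-35 | 100 35-36 | 101 36-37 | 103 37-38 | 100 38-39 | 101 39-40 | 103 40-41 | 100 41-42 | 101 42-43 | 103 43-44 | 100 44-45 | 101 45-46 |
Completion: 100=45  101=46  102=31  103=44
Turnaround (C−A): 100=45  101=46  102=31  103=44

101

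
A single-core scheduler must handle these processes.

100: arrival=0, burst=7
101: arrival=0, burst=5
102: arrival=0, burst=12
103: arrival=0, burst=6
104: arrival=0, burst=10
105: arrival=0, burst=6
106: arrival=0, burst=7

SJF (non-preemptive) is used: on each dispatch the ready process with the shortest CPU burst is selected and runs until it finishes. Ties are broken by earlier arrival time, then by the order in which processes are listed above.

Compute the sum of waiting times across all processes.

Schedule: | 101 0-5 | 103 5-11 | 105 11-17 | 100 17-24 | 106 24-31 | 104 31-41 | 102 41-53 |
Completion: 100=24  101=5  102=53  103=11  104=41  105=17  106=31
Turnaround (C−A): 100=24  101=5  102=53  103=11  104=41  105=17  106=31
Waiting = turnaround − burst: 100=17, 101=0, 102=41, 103=5, 104=31, 105=11, 106=24
Total waiting = 17 + 0 + 41 + 5 + 31 + 11 + 24 = 129

129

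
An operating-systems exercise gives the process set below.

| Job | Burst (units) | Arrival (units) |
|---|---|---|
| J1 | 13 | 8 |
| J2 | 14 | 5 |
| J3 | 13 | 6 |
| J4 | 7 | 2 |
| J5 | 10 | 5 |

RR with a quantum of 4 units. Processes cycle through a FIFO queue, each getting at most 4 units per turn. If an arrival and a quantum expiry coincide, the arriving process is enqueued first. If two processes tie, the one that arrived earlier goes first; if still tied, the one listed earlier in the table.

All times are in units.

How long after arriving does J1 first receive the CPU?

13

Schedule: | idle 0-2 | J4 2-6 | J2 6-10 | J5 10-14 | J3 14-18 | J4 18-21 | J1 21-25 | J2 25-29 | J5 29-33 | J3 33-37 | J1 37-41 | J2 41-45 | J5 45-47 | J3 47-51 | J1 51-55 | J2 55-57 | J3 57-58 | J1 58-59 |
Completion: J1=59  J2=57  J3=58  J4=21  J5=47
Turnaround (C−A): J1=51  J2=52  J3=52  J4=19  J5=42
Response(J1) = first start − arrival = 21 − 8 = 13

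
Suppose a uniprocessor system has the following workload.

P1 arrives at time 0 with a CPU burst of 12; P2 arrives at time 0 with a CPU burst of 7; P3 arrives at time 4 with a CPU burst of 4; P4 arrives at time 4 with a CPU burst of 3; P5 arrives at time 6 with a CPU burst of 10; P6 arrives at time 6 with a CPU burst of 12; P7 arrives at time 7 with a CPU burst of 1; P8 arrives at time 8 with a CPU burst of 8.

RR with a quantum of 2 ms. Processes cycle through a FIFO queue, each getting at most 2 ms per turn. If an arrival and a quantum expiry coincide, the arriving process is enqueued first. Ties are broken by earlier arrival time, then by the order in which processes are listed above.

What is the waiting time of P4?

Timeline: | P1 0-2 | P2 2-4 | P1 4-6 | P3 6-8 | P4 8-10 | P2 10-12 | P5 12-14 | P6 14-16 | P1 16-18 | P7 18-19 | P8 19-21 | P3 21-23 | P4 23-24 | P2 24-26 | P5 26-28 | P6 28-30 | P1 30-32 | P8 32-34 | P2 34-35 | P5 35-37 | P6 37-39 | P1 39-41 | P8 41-43 | P5 43-45 | P6 45-47 | P1 47-49 | P8 49-51 | P5 51-53 | P6 53-57 |
Completion: P1=49  P2=35  P3=23  P4=24  P5=53  P6=57  P7=19  P8=51
Waiting(P4) = turnaround − burst = 20 − 3 = 17

17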